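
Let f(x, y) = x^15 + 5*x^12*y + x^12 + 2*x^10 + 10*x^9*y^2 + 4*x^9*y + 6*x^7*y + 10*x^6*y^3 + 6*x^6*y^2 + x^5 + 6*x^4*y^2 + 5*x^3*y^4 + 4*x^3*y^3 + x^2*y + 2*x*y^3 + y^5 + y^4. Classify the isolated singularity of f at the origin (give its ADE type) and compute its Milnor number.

Type D5, Milnor number mu = 5.

The Hessian of f at 0 is [[0, 0], [0, 0]] with rank 0, so corank 2. A Groebner basis of the Jacobian ideal J(f) in C{x,y} is {x*y^2, x*y + y^3, x^2 - 4*x*y}; counting standard monomials gives mu = 5. Corank 2; j^3 = x^2*y has shape L^2 M (L != M), so D-series; mu = 5 gives D_5.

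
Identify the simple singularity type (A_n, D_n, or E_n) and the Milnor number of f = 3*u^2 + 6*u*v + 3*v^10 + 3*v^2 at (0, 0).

Type A_9, Milnor number mu = 9.

The Hessian of f at 0 is [[6, 6], [6, 6]] with rank 1, so corank 1. A Groebner basis of the Jacobian ideal J(f) in C{u,v} is {v^9, u + v}; counting standard monomials gives mu = 9. Corank 1: A-series; mu = 9 gives A_9.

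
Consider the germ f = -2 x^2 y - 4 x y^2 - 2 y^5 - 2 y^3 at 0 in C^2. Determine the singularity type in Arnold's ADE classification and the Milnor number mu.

Type D6, Milnor number mu = 6.

The Hessian of f at 0 has rank 0. Corank 2; j^3 = -2*y*(x + y)^2 has shape L^2 M (L != M), so D-series; mu = 6 gives D_6.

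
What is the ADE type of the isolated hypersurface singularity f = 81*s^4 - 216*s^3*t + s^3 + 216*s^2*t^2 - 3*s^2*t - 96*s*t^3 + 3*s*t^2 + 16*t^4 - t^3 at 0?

The Hessian of f at 0 has rank 0. Corank 2; j^3 = (s - t)^3 is a perfect cube, so E-series; the 4-jet and mu = 6 give E_6.

E_6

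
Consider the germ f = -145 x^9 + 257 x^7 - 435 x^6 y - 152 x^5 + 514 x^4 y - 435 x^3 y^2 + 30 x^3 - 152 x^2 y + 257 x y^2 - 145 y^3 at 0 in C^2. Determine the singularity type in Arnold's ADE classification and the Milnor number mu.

The Hessian of f at 0 is [[0, 0], [0, 0]] with rank 0, so corank 2. A Groebner basis of the Jacobian ideal J(f) in C{x,y} is {y^3, x^2 - 71*y^2/26, x*y - 43*y^2/26}; counting standard monomials gives mu = 4. Corank 2; j^3 = (3*x - 5*y)*(10*x^2 - 34*x*y + 29*y^2) splits into three distinct lines over C (the quadratic factor has nonzero discriminant), so D_4.

Type D_{4}, Milnor number mu = 4.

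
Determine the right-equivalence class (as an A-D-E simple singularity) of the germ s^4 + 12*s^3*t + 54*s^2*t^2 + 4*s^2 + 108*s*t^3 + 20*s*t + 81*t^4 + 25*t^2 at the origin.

The Hessian of f at 0 has rank 1. Corank 1: A-series; mu = 3 gives A_3.

A3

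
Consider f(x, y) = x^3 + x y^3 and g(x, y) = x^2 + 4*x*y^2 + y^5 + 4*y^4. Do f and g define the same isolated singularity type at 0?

The Hessian of f at 0 is [[0, 0], [0, 0]] with rank 0, so corank 2. A Groebner basis of the Jacobian ideal J(f) in C{x,y} is {x^3, x*y^2, 3*x^2 + y^3}; counting standard monomials gives mu = 7. Corank 2; j^3 = x^3 is a perfect cube, so E-series; the 4-jet and mu = 7 give E_7. The Hessian of g at 0 is [[2, 0], [0, 0]] with rank 1, so corank 1. A Groebner basis of the Jacobian ideal J(g) in C{x,y} is {x^2, x/2 + y^2}; counting standard monomials gives mu = 4. Corank 1: A-series; mu = 4 gives A_4. f is E_7 but g is A_4, hence not right-equivalent.

No.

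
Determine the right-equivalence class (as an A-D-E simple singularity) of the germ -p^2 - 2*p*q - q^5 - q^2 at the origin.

A_4

The Hessian of f at 0 has rank 1. Corank 1: A-series; mu = 4 gives A_4.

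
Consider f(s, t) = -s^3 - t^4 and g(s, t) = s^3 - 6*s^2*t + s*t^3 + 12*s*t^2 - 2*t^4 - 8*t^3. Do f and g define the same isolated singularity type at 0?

The Hessian of f at 0 has rank 0. Corank 2; j^3 = -s^3 is a perfect cube, so E-series; the 4-jet and mu = 6 give E_6. The Hessian of g at 0 has rank 0. Corank 2; j^3 = (s - 2*t)^3 is a perfect cube, so E-series; the 4-jet and mu = 7 give E_7. f is E_6 but g is E_7, hence not right-equivalent.

No.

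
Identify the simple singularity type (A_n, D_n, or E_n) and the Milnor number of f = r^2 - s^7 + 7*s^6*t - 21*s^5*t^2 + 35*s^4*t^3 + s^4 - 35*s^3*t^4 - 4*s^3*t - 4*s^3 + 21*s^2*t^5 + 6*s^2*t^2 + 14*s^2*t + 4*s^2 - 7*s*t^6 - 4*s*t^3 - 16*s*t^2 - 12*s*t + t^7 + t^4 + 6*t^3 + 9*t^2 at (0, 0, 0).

The Hessian of f at 0 has rank 2. Corank 1: A-series; mu = 6 gives A_6.

Type A6, Milnor number mu = 6.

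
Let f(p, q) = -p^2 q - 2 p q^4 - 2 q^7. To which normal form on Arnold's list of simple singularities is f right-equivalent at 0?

D_{8}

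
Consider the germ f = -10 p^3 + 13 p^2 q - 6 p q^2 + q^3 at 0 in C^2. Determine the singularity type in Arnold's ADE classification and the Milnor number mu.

The Hessian of f at 0 has rank 0. Corank 2; j^3 = -(2*p - q)*(5*p^2 - 4*p*q + q^2) splits into three distinct lines over C (the quadratic factor has nonzero discriminant), so D_4.

Type D_{4}, Milnor number mu = 4.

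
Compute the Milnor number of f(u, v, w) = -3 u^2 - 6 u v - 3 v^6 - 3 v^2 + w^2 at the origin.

5

The Hessian of f at 0 has rank 2. Corank 1: A-series; mu = 5 gives A_5.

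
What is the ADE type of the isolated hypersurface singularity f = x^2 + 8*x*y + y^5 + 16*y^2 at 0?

The Hessian of f at 0 has rank 1. Corank 1: A-series; mu = 4 gives A_4.

A_{4}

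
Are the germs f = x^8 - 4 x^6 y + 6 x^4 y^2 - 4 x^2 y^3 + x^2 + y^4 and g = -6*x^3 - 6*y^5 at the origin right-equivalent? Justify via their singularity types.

The Hessian of f at 0 has rank 1. Corank 1: A-series; mu = 3 gives A_3. The Hessian of g at 0 has rank 0. Corank 2; j^3 = -6*x^3 is a perfect cube, so E-series; the 5-jet and mu = 8 give E_8. f is A_3 but g is E_8, hence not right-equivalent.

No.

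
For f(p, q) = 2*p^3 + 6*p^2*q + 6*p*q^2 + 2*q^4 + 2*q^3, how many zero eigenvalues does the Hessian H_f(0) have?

2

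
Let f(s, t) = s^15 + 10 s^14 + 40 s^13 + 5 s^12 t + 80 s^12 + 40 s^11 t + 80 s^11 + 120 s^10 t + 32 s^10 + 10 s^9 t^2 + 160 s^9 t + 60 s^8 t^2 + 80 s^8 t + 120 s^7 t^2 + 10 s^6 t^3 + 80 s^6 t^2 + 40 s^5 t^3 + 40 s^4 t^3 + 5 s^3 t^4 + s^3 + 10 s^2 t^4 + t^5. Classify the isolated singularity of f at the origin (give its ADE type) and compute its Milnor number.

The Hessian of f at 0 has rank 0. Corank 2; j^3 = s^3 is a perfect cube, so E-series; the 5-jet and mu = 8 give E_8.

Type E8, Milnor number mu = 8.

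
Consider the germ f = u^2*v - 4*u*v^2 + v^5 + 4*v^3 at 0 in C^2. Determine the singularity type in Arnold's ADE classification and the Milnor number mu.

Type D_6, Milnor number mu = 6.

The Hessian of f at 0 has rank 0. Corank 2; j^3 = v*(u - 2*v)^2 has shape L^2 M (L != M), so D-series; mu = 6 gives D_6.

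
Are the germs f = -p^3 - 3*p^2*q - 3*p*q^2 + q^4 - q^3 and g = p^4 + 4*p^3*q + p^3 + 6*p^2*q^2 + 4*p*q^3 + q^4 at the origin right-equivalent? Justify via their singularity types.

Yes.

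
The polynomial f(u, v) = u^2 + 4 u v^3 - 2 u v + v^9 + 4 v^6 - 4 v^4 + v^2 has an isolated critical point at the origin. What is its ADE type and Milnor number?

The Hessian of f at 0 is [[2, -2], [-2, 2]] with rank 1, so corank 1. A Groebner basis of the Jacobian ideal J(f) in C{u,v} is {u^2*v^2 + u^2 - 3*u*v/2 + v^2/2, u^3 - 3*u^2*v + 3*u*v^2 + u/2 - v/2, u/2 + v^3 - v/2}; counting standard monomials gives mu = 8. Corank 1: A-series; mu = 8 gives A_8.

Type A_{8}, Milnor number mu = 8.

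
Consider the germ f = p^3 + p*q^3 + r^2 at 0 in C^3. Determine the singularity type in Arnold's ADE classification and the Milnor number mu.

The Hessian of f at 0 has rank 1. Corank 2; j^3 = p^3 is a perfect cube, so E-series; the 4-jet and mu = 7 give E_7.

Type E7, Milnor number mu = 7.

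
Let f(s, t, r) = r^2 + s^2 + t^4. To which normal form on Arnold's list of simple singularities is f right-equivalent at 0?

The Hessian of f at 0 has rank 2. Corank 1: A-series; mu = 3 gives A_3.

A3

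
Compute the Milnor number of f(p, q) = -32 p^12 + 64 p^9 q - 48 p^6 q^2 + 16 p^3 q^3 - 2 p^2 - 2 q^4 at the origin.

The Hessian of f at 0 is [[-4, 0], [0, 0]] with rank 1, so corank 1. A Groebner basis of the Jacobian ideal J(f) in C{p,q} is {q^3, p}; counting standard monomials gives mu = 3. Corank 1: A-series; mu = 3 gives A_3.

3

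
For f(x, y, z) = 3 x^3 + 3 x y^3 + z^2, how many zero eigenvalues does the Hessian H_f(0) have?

2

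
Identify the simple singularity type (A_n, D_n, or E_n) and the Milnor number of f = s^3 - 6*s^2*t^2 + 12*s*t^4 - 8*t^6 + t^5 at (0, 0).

The Hessian of f at 0 has rank 0. Corank 2; j^3 = s^3 is a perfect cube, so E-series; the 5-jet and mu = 8 give E_8.

Type E_8, Milnor number mu = 8.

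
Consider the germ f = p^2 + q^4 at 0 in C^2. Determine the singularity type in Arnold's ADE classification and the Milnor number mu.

Type A_3, Milnor number mu = 3.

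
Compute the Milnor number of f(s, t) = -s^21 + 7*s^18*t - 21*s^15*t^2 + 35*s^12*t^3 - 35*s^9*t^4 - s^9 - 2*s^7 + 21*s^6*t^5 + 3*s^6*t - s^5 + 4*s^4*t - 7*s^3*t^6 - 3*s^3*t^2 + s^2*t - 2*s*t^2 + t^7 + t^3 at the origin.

The Hessian of f at 0 has rank 0. Corank 2; j^3 = t*(s - t)^2 has shape L^2 M (L != M), so D-series; mu = 8 gives D_8.

8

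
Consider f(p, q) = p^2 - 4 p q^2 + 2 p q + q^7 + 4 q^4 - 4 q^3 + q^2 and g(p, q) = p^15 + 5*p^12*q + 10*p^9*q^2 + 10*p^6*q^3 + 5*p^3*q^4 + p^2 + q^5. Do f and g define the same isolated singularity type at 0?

No.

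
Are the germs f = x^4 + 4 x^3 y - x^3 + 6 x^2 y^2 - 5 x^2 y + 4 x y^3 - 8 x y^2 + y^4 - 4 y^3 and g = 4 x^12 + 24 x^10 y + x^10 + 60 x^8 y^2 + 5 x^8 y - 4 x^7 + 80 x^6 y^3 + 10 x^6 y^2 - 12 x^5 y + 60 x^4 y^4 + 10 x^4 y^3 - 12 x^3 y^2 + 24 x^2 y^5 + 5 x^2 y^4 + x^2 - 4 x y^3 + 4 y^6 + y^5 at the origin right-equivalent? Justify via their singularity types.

No.

The Hessian of f at 0 is [[0, 0], [0, 0]] with rank 0, so corank 2. A Groebner basis of the Jacobian ideal J(f) in C{x,y} is {x*y^2 - x*y/2 - y^2, x*y/4 + y^3 + y^2/2, x^2 + 3*x*y + 2*y^2}; counting standard monomials gives mu = 5. Corank 2; j^3 = -(x + y)*(x + 2*y)^2 has shape L^2 M (L != M), so D-series; mu = 5 gives D_5. The Hessian of g at 0 is [[2, 0], [0, 0]] with rank 1, so corank 1. A Groebner basis of the Jacobian ideal J(g) in C{x,y} is {-x/2 + y^3, x^2, x*y}; counting standard monomials gives mu = 4. Corank 1: A-series; mu = 4 gives A_4. f is D_5 but g is A_4, hence not right-equivalent.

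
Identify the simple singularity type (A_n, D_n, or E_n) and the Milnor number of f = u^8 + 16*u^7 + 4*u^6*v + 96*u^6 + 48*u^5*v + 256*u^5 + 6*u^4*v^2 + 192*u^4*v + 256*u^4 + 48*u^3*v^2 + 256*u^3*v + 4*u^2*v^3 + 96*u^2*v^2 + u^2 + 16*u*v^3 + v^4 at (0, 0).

Type A3, Milnor number mu = 3.

The Hessian of f at 0 has rank 1. Corank 1: A-series; mu = 3 gives A_3.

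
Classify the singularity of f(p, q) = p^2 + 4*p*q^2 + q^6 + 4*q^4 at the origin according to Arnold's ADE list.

The Hessian of f at 0 is [[2, 0], [0, 0]] with rank 1, so corank 1. A Groebner basis of the Jacobian ideal J(f) in C{p,q} is {p^3, p^2*q, p/2 + q^2}; counting standard monomials gives mu = 5. Corank 1: A-series; mu = 5 gives A_5.

A_{5}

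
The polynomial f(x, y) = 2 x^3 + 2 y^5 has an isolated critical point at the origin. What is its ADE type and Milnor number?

Type E_{8}, Milnor number mu = 8.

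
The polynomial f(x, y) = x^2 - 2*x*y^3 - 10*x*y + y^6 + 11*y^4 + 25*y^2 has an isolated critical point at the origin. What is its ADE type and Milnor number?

The Hessian of f at 0 has rank 1. Corank 1: A-series; mu = 3 gives A_3.

Type A3, Milnor number mu = 3.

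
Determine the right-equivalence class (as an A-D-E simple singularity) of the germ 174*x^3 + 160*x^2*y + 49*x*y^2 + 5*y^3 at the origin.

The Hessian of f at 0 has rank 0. Corank 2; j^3 = (3*x + y)*(58*x^2 + 34*x*y + 5*y^2) splits into three distinct lines over C (the quadratic factor has nonzero discriminant), so D_4.

D_4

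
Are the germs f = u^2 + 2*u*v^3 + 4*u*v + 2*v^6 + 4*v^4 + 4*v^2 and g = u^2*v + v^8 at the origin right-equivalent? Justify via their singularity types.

No.

The Hessian of f at 0 is [[2, 4], [4, 8]] with rank 1, so corank 1. A Groebner basis of the Jacobian ideal J(f) in C{u,v} is {u*v^2 - 2*u - 4*v, u + v^3 + 2*v, u^2 + 4*u*v + 4*v^2}; counting standard monomials gives mu = 5. Corank 1: A-series; mu = 5 gives A_5. The Hessian of g at 0 is [[0, 0], [0, 0]] with rank 0, so corank 2. A Groebner basis of the Jacobian ideal J(g) in C{u,v} is {u^2/8 + v^7, u^3, u*v}; counting standard monomials gives mu = 9. Corank 2; j^3 = u^2*v has shape L^2 M (L != M), so D-series; mu = 9 gives D_9. f is A_5 but g is D_9, hence not right-equivalent.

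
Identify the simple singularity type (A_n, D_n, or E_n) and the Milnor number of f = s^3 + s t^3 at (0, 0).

The Hessian of f at 0 has rank 0. Corank 2; j^3 = s^3 is a perfect cube, so E-series; the 4-jet and mu = 7 give E_7.

Type E_{7}, Milnor number mu = 7.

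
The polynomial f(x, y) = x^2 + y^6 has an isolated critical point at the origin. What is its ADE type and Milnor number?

Type A_{5}, Milnor number mu = 5.

The Hessian of f at 0 has rank 1. Corank 1: A-series; mu = 5 gives A_5.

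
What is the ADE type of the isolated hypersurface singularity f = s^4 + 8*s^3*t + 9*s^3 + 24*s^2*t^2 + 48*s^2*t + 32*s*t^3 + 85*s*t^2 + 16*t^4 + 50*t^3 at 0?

D_5

The Hessian of f at 0 has rank 0. Corank 2; j^3 = (s + 2*t)*(3*s + 5*t)^2 has shape L^2 M (L != M), so D-series; mu = 5 gives D_5.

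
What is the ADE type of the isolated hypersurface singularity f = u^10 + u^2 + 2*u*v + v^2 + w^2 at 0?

A9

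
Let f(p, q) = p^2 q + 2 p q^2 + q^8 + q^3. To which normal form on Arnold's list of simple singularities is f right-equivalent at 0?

D9

The Hessian of f at 0 is [[0, 0], [0, 0]] with rank 0, so corank 2. A Groebner basis of the Jacobian ideal J(f) in C{p,q} is {p^2/8 + q^7 - q^2/8, p^3 + q^3, p*q + q^2}; counting standard monomials gives mu = 9. Corank 2; j^3 = q*(p + q)^2 has shape L^2 M (L != M), so D-series; mu = 9 gives D_9.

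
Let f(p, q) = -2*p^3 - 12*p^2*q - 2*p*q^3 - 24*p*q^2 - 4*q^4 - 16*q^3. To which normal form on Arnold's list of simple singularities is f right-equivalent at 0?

The Hessian of f at 0 is [[0, 0], [0, 0]] with rank 0, so corank 2. A Groebner basis of the Jacobian ideal J(f) in C{p,q} is {p^3 + 6*p^2*q + 48*p^2 + 192*p*q + 192*q^2, -6*p^2 + p*q^2 - 24*p*q - 24*q^2, 3*p^2 + 12*p*q + q^3 + 12*q^2}; counting standard monomials gives mu = 7. Corank 2; j^3 = -2*(p + 2*q)^3 is a perfect cube, so E-series; the 4-jet and mu = 7 give E_7.

E_{7}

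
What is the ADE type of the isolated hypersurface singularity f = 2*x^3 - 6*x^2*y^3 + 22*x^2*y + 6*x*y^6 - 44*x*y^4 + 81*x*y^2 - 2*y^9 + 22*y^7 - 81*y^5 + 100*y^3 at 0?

D_{4}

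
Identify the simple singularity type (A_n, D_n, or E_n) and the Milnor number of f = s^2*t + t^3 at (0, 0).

Type D_{4}, Milnor number mu = 4.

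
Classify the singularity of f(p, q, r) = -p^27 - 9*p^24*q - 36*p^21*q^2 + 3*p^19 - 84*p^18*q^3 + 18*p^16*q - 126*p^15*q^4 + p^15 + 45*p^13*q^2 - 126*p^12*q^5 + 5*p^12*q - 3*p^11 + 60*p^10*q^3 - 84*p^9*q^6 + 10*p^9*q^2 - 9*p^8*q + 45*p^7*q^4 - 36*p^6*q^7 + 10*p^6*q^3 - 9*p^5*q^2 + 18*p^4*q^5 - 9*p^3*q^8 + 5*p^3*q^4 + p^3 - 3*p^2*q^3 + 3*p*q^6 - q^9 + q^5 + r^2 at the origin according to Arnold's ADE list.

E_8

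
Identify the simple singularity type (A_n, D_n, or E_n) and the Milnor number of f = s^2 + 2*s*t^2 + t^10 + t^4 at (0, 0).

Type A9, Milnor number mu = 9.

The Hessian of f at 0 has rank 1. Corank 1: A-series; mu = 9 gives A_9.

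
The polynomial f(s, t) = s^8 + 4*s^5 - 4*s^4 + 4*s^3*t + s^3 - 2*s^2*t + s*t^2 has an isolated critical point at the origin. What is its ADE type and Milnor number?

The Hessian of f at 0 is [[0, 0], [0, 0]] with rank 0, so corank 2. A Groebner basis of the Jacobian ideal J(f) in C{s,t} is {s^2*t^2 - s*t^2/2 + t^3/2, -s^2/4 + s*t^3 - 3*s*t^2 + 5*s*t/4 + 3*t^3/2 - t^2, -5*s^2*t/2 - 3*s^2/4 - 7*s*t^2 + 19*s*t/4 + t^4 + 3*t^3 - 4*t^2, s^3 - s^2/2 + s*t/2}; counting standard monomials gives mu = 9. Corank 2; j^3 = s*(s - t)^2 has shape L^2 M (L != M), so D-series; mu = 9 gives D_9.

Type D9, Milnor number mu = 9.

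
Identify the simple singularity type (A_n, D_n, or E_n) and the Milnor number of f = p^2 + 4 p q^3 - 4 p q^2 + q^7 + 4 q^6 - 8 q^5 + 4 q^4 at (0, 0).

The Hessian of f at 0 is [[2, 0], [0, 0]] with rank 1, so corank 1. A Groebner basis of the Jacobian ideal J(f) in C{p,q} is {p^3, p^2*q + p^2/2 + p*q + p - 2*q^2, -p^2/4 + p*q^2 + p*q/2 + p/2 - q^2, p/2 + q^3 - q^2}; counting standard monomials gives mu = 6. Corank 1: A-series; mu = 6 gives A_6.

Type A_6, Milnor number mu = 6.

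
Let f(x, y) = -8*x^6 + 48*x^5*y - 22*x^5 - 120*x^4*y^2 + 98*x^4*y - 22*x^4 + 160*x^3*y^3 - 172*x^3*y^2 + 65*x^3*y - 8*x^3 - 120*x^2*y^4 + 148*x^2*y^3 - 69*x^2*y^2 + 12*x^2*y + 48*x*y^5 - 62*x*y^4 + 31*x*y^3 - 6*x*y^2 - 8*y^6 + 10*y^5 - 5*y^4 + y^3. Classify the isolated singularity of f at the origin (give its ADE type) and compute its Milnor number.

Type E_7, Milnor number mu = 7.

The Hessian of f at 0 has rank 0. Corank 2; j^3 = -(2*x - y)^3 is a perfect cube, so E-series; the 4-jet and mu = 7 give E_7.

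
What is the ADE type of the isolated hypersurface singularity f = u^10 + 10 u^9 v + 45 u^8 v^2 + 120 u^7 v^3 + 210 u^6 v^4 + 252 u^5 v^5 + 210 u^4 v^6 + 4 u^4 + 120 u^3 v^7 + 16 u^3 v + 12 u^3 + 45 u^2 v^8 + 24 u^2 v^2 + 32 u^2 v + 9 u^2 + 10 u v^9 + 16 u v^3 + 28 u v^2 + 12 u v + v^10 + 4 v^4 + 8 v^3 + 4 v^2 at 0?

A_{9}

The Hessian of f at 0 is [[18, 12], [12, 8]] with rank 1, so corank 1. A Groebner basis of the Jacobian ideal J(f) in C{u,v} is {u*v^4 - 360*u*v^3 - 11907*u*v^2/4 - 26973*u*v/4 - 72171*u/16 - 321*v^4 - 4671*v^3/2 - 38637*v^2/8 - 24057*v/8, 405*u*v^3 + 6561*u*v^2/2 + 59049*u*v/8 + 19683*u/4 + v^5 + 360*v^4 + 10287*v^3/4 + 21141*v^2/4 + 6561*v/2, u^2 + 2*u*v + 3*u/2 + v^2 + v}; counting standard monomials gives mu = 9. Corank 1: A-series; mu = 9 gives A_9.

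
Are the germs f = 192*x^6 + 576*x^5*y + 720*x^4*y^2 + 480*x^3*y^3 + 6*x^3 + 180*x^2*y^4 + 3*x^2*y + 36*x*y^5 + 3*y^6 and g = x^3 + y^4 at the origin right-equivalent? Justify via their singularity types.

No.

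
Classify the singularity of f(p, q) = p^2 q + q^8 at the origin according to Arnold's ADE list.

The Hessian of f at 0 has rank 0. Corank 2; j^3 = p^2*q has shape L^2 M (L != M), so D-series; mu = 9 gives D_9.

D_{9}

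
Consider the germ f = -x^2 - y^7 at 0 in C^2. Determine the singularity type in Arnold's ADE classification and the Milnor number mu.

The Hessian of f at 0 is [[-2, 0], [0, 0]] with rank 1, so corank 1. A Groebner basis of the Jacobian ideal J(f) in C{x,y} is {y^6, x}; counting standard monomials gives mu = 6. Corank 1: A-series; mu = 6 gives A_6.

Type A6, Milnor number mu = 6.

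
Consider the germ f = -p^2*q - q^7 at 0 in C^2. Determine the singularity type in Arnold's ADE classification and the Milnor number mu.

Type D_8, Milnor number mu = 8.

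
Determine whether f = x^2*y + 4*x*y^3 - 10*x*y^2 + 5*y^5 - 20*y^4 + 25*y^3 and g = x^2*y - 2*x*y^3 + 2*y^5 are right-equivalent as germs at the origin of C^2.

The Hessian of f at 0 has rank 0. Corank 2; j^3 = y*(x - 5*y)^2 has shape L^2 M (L != M), so D-series; mu = 6 gives D_6. The Hessian of g at 0 has rank 0. Corank 2; j^3 = x^2*y has shape L^2 M (L != M), so D-series; mu = 6 gives D_6. Both have type D_6, hence right-equivalent.

Yes.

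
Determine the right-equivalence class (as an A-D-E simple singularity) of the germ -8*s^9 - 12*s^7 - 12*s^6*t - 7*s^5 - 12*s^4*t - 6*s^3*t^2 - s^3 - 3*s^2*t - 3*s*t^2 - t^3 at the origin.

E_8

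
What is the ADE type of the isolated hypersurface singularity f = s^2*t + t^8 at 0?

D9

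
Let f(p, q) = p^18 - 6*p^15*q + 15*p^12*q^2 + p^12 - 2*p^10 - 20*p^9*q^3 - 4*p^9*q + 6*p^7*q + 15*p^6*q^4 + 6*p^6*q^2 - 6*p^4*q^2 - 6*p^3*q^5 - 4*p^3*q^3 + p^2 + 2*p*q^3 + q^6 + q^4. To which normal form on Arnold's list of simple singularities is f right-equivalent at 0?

A3

The Hessian of f at 0 has rank 1. Corank 1: A-series; mu = 3 gives A_3.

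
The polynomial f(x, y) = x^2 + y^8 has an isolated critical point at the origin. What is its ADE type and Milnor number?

Type A7, Milnor number mu = 7.

The Hessian of f at 0 is [[2, 0], [0, 0]] with rank 1, so corank 1. A Groebner basis of the Jacobian ideal J(f) in C{x,y} is {y^7, x}; counting standard monomials gives mu = 7. Corank 1: A-series; mu = 7 gives A_7.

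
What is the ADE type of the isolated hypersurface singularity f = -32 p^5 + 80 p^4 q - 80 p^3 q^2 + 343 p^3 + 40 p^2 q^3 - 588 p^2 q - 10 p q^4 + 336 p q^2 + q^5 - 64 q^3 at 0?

E_{8}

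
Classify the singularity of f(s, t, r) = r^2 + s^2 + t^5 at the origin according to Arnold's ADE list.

A_4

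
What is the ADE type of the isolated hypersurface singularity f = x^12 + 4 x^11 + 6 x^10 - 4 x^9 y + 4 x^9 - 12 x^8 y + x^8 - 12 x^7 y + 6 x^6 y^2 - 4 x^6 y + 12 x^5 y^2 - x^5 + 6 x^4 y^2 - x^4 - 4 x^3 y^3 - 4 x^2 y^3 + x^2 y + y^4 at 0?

The Hessian of f at 0 has rank 0. Corank 2; j^3 = x^2*y has shape L^2 M (L != M), so D-series; mu = 5 gives D_5.

D_5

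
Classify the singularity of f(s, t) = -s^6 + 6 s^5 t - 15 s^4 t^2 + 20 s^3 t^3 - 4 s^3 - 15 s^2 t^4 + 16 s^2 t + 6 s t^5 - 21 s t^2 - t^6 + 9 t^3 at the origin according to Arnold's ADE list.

D_{7}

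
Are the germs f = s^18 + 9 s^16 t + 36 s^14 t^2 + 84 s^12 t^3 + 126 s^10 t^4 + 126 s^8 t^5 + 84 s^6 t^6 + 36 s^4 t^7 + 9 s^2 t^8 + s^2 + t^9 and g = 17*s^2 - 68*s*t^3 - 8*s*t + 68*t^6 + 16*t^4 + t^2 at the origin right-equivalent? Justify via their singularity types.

The Hessian of f at 0 has rank 1. Corank 1: A-series; mu = 8 gives A_8. The Hessian of g at 0 has rank 2. Corank 0: nondegenerate Morse point, so A_1. f is A_8 but g is A_1, hence not right-equivalent.

No.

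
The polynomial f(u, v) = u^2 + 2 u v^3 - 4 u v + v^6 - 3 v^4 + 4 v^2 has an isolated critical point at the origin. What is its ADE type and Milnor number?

Type A_{3}, Milnor number mu = 3.

The Hessian of f at 0 is [[2, -4], [-4, 8]] with rank 1, so corank 1. A Groebner basis of the Jacobian ideal J(f) in C{u,v} is {v^3, u - 2*v}; counting standard monomials gives mu = 3. Corank 1: A-series; mu = 3 gives A_3.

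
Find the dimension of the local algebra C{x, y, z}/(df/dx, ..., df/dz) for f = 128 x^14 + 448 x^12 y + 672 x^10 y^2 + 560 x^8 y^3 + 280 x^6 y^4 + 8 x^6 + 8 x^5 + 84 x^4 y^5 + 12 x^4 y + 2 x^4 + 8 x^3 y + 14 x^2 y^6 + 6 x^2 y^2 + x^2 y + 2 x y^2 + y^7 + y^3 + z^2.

8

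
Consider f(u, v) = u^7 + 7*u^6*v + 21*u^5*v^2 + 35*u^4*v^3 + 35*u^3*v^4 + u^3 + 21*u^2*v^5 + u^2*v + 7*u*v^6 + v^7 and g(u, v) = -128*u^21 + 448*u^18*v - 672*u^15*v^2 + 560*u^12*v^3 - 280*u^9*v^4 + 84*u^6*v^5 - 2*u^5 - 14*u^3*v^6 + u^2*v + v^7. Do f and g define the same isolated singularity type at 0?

Yes.

The Hessian of f at 0 is [[0, 0], [0, 0]] with rank 0, so corank 2. A Groebner basis of the Jacobian ideal J(f) in C{u,v} is {-u*v/7 + v^6, u*v^2, u^2 + u*v}; counting standard monomials gives mu = 8. Corank 2; j^3 = u^2*(u + v) has shape L^2 M (L != M), so D-series; mu = 8 gives D_8. The Hessian of g at 0 is [[0, 0], [0, 0]] with rank 0, so corank 2. A Groebner basis of the Jacobian ideal J(g) in C{u,v} is {u^2/7 + v^6, u^3, u*v}; counting standard monomials gives mu = 8. Corank 2; j^3 = u^2*v has shape L^2 M (L != M), so D-series; mu = 8 gives D_8. Both have type D_8, hence right-equivalent.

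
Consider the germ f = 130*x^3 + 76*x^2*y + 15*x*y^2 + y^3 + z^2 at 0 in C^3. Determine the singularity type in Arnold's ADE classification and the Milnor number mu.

Type D_{4}, Milnor number mu = 4.

The Hessian of f at 0 has rank 1. Corank 2; j^3 = (5*x + y)*(26*x^2 + 10*x*y + y^2) splits into three distinct lines over C (the quadratic factor has nonzero discriminant), so D_4.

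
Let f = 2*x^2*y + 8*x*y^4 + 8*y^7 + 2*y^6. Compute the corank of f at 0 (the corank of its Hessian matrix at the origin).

The Hessian at 0 is [[0, 0], [0, 0]] of rank 0; hence corank 2.

2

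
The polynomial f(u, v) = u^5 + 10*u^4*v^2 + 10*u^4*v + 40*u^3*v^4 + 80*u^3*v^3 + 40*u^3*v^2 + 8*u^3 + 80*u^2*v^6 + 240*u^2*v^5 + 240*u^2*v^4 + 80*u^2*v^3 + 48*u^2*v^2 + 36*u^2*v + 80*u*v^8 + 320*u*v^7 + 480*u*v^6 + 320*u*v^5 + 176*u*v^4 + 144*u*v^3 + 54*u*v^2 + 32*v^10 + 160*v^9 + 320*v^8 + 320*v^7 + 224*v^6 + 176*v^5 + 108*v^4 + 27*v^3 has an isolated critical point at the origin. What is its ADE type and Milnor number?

The Hessian of f at 0 is [[0, 0], [0, 0]] with rank 0, so corank 2. A Groebner basis of the Jacobian ideal J(f) in C{u,v} is {-13*u^2/32 + u*v^3 - 13*u*v^2/8 - 39*u*v/32 - 39*v^3/16 - 117*v^2/128, u^2/4 + u*v^2 + 3*u*v/4 + v^4 + 3*v^3/2 + 9*v^2/16, u^3 - 9*u^2/16 - 9*u*v^2 - 27*u*v/16 - 81*v^3/8 - 81*v^2/64, u^2*v + u^2/8 + 7*u*v^2/2 + 3*u*v/8 + 3*v^3 + 9*v^2/32}; counting standard monomials gives mu = 8. Corank 2; j^3 = (2*u + 3*v)^3 is a perfect cube, so E-series; the 5-jet and mu = 8 give E_8.

Type E_{8}, Milnor number mu = 8.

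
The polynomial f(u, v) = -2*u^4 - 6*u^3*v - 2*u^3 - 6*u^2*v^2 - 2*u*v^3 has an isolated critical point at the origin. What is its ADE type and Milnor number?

The Hessian of f at 0 is [[0, 0], [0, 0]] with rank 0, so corank 2. A Groebner basis of the Jacobian ideal J(f) in C{u,v} is {3*u^2 + v^4 + v^3, u^3, u^2*v - u^2 - v^3/3, 2*u^2 + u*v^2 + 2*v^3/3}; counting standard monomials gives mu = 7. Corank 2; j^3 = -2*u^3 is a perfect cube, so E-series; the 4-jet and mu = 7 give E_7.

Type E_{7}, Milnor number mu = 7.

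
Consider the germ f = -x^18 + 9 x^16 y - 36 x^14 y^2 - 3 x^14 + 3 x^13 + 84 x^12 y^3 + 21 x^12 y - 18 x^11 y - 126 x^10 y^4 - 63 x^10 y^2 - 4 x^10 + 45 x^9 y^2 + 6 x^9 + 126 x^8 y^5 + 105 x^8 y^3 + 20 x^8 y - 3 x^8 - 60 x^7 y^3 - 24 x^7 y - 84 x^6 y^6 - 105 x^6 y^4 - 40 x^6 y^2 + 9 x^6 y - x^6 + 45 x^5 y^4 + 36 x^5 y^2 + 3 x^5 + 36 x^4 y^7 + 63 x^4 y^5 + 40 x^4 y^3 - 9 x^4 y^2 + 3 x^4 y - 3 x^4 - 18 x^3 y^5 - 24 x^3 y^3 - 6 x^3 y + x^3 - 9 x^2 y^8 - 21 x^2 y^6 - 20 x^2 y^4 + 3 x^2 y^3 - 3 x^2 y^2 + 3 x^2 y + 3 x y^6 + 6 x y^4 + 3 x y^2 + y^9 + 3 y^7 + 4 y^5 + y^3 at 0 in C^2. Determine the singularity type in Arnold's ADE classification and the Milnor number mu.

Type E_{8}, Milnor number mu = 8.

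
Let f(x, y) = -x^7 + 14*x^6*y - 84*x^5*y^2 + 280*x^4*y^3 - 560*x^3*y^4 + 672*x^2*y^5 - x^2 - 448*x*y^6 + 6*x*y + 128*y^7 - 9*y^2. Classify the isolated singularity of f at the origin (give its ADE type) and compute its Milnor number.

Type A_6, Milnor number mu = 6.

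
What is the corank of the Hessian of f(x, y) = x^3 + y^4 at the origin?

2

The Hessian at 0 is [[0, 0], [0, 0]] of rank 0; hence corank 2.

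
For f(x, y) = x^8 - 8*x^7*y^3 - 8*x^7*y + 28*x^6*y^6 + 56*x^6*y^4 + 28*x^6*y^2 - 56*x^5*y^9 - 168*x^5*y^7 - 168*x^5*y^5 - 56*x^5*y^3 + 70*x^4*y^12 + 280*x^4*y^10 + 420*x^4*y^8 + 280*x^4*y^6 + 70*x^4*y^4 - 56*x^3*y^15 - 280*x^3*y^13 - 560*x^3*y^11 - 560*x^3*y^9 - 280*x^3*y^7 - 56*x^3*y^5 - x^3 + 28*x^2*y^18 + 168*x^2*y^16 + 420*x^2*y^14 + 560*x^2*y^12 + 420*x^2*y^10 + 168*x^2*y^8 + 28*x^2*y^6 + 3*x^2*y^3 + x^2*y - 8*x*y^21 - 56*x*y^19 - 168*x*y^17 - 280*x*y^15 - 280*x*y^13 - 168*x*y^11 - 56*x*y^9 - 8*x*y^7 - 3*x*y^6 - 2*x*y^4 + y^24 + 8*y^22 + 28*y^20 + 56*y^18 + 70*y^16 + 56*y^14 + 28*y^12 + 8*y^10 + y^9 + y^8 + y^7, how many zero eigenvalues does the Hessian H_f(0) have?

2

Hessian at 0 has rank 0.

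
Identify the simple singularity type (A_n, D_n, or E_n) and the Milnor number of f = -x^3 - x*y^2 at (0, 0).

The Hessian of f at 0 has rank 0. Corank 2; j^3 = -x*(x^2 + y^2) splits into three distinct lines over C (the quadratic factor has nonzero discriminant), so D_4.

Type D_{4}, Milnor number mu = 4.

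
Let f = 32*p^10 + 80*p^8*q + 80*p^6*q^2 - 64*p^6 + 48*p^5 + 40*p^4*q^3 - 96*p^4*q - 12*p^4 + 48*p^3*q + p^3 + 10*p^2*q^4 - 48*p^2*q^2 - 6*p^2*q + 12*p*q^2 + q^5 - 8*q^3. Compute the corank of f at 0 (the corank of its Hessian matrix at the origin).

The Hessian at 0 is [[0, 0], [0, 0]] of rank 0; hence corank 2.

2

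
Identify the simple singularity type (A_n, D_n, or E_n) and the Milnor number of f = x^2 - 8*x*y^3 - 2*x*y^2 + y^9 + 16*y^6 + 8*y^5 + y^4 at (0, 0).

The Hessian of f at 0 is [[2, 0], [0, 0]] with rank 1, so corank 1. A Groebner basis of the Jacobian ideal J(f) in C{x,y} is {x^2*y^2 - x^2*y/2 + 3*x^2/16 - x*y^2/4 + x*y/64 - x/256 + y^2/256, x^3 - 3*x^2*y/4 + 5*x^2/16 - 7*x*y^2/16 + x*y/32 - x/128 + y^2/128, -x/4 + y^3 + y^2/4}; counting standard monomials gives mu = 8. Corank 1: A-series; mu = 8 gives A_8.

Type A_8, Milnor number mu = 8.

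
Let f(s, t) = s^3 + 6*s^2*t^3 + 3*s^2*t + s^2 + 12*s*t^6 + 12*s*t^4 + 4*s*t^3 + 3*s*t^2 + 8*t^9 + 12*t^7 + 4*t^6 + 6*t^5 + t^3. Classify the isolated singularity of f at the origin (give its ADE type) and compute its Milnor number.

Type A_2, Milnor number mu = 2.

The Hessian of f at 0 is [[2, 0], [0, 0]] with rank 1, so corank 1. A Groebner basis of the Jacobian ideal J(f) in C{s,t} is {t^2, s}; counting standard monomials gives mu = 2. Corank 1: A-series; mu = 2 gives A_2.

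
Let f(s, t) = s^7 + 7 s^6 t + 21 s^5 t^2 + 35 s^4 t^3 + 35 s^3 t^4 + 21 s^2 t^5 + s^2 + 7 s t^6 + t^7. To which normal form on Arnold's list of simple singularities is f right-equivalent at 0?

The Hessian of f at 0 is [[2, 0], [0, 0]] with rank 1, so corank 1. A Groebner basis of the Jacobian ideal J(f) in C{s,t} is {t^6, s}; counting standard monomials gives mu = 6. Corank 1: A-series; mu = 6 gives A_6.

A6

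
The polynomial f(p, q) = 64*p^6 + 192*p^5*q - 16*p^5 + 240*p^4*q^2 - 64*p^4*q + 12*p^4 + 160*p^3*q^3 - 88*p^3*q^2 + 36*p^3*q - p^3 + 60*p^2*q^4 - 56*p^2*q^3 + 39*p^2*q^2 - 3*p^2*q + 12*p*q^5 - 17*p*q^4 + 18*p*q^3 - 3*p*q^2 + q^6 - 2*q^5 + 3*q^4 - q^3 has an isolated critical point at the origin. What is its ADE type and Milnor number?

Type E_8, Milnor number mu = 8.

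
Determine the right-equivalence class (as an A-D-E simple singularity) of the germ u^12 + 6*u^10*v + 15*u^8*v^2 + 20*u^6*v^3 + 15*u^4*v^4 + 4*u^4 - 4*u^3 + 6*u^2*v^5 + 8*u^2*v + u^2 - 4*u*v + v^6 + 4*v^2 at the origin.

A_5

The Hessian of f at 0 is [[2, -4], [-4, 8]] with rank 1, so corank 1. A Groebner basis of the Jacobian ideal J(f) in C{u,v} is {u*v^2 - 3*u*v/4 + u/16 + v^2 - v/8, -5*u*v/8 + u/16 + v^3 + 3*v^2/4 - v/8, u^2 - u/2 + v}; counting standard monomials gives mu = 5. Corank 1: A-series; mu = 5 gives A_5.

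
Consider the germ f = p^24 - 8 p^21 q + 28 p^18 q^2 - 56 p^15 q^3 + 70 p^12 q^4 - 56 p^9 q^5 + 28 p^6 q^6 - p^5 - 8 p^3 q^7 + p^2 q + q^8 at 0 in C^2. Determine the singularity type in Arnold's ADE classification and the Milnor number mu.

Type D9, Milnor number mu = 9.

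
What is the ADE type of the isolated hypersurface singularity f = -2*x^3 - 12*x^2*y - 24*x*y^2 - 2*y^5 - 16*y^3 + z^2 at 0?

E_8

The Hessian of f at 0 is [[0, 0, 0], [0, 0, 0], [0, 0, 2]] with rank 1, so corank 2. A Groebner basis of the Jacobian ideal J(f) in C{x,y,z} is {y^4, x^2 + 4*x*y + 4*y^2, z}; counting standard monomials gives mu = 8. Corank 2; j^3 = -2*(x + 2*y)^3 is a perfect cube, so E-series; the 5-jet and mu = 8 give E_8.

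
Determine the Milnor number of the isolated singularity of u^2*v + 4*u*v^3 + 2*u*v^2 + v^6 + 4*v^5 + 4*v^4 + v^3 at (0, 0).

7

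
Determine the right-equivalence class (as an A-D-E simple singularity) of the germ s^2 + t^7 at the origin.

The Hessian of f at 0 has rank 1. Corank 1: A-series; mu = 6 gives A_6.

A_6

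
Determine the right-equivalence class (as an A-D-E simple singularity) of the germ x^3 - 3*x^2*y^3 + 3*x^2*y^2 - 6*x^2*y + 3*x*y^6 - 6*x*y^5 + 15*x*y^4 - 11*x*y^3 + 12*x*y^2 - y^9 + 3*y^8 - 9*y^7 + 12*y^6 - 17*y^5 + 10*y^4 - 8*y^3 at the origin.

E_{7}

The Hessian of f at 0 has rank 0. Corank 2; j^3 = (x - 2*y)^3 is a perfect cube, so E-series; the 4-jet and mu = 7 give E_7.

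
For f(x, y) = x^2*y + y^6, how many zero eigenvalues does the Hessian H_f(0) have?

The Hessian at 0 is [[0, 0], [0, 0]] of rank 0; hence corank 2.

2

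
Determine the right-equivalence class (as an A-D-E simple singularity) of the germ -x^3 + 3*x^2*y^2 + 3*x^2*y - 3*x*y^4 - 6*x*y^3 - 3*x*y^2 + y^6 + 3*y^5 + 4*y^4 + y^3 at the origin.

E_6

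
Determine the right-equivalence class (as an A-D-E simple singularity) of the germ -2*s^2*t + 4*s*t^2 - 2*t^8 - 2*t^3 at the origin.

The Hessian of f at 0 is [[0, 0], [0, 0]] with rank 0, so corank 2. A Groebner basis of the Jacobian ideal J(f) in C{s,t} is {s^2/8 + t^7 - t^2/8, s^3 - t^3, s*t - t^2}; counting standard monomials gives mu = 9. Corank 2; j^3 = -2*t*(s - t)^2 has shape L^2 M (L != M), so D-series; mu = 9 gives D_9.

D9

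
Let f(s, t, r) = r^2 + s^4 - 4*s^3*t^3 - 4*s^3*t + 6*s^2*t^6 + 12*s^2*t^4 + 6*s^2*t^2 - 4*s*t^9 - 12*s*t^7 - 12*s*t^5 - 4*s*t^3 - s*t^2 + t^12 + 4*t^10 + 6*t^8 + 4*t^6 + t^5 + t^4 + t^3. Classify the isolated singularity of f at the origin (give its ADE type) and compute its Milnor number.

Type D_5, Milnor number mu = 5.

The Hessian of f at 0 is [[0, 0, 0], [0, 0, 0], [0, 0, 2]] with rank 1, so corank 2. A Groebner basis of the Jacobian ideal J(f) in C{s,t,r} is {s^3 - t^2/4, t^3, s*t - t^2, r}; counting standard monomials gives mu = 5. Corank 2; j^3 = -t^2*(s - t) has shape L^2 M (L != M), so D-series; mu = 5 gives D_5.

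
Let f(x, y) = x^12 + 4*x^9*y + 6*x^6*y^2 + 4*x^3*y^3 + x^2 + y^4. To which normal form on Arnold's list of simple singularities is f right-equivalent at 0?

A_{3}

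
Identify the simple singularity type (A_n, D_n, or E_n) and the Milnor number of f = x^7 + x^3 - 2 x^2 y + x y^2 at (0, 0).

Type D8, Milnor number mu = 8.

The Hessian of f at 0 is [[0, 0], [0, 0]] with rank 0, so corank 2. A Groebner basis of the Jacobian ideal J(f) in C{x,y} is {-x*y/7 + y^6 + y^2/7, x*y^2 - y^3, x^2 - x*y}; counting standard monomials gives mu = 8. Corank 2; j^3 = x*(x - y)^2 has shape L^2 M (L != M), so D-series; mu = 8 gives D_8.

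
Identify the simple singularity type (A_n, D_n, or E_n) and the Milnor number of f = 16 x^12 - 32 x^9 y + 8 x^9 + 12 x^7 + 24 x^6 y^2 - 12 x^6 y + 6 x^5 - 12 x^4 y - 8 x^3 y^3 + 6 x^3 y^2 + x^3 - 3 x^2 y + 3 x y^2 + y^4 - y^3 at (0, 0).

The Hessian of f at 0 is [[0, 0], [0, 0]] with rank 0, so corank 2. A Groebner basis of the Jacobian ideal J(f) in C{x,y} is {y^3, x^2 - 2*x*y + y^2}; counting standard monomials gives mu = 6. Corank 2; j^3 = (x - y)^3 is a perfect cube, so E-series; the 4-jet and mu = 6 give E_6.

Type E_6, Milnor number mu = 6.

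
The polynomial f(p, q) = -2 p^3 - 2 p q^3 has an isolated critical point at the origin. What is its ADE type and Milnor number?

Type E7, Milnor number mu = 7.

The Hessian of f at 0 has rank 0. Corank 2; j^3 = -2*p^3 is a perfect cube, so E-series; the 4-jet and mu = 7 give E_7.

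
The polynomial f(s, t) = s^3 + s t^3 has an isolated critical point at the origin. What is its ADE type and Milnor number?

Type E_7, Milnor number mu = 7.

The Hessian of f at 0 is [[0, 0], [0, 0]] with rank 0, so corank 2. A Groebner basis of the Jacobian ideal J(f) in C{s,t} is {s^3, s*t^2, 3*s^2 + t^3}; counting standard monomials gives mu = 7. Corank 2; j^3 = s^3 is a perfect cube, so E-series; the 4-jet and mu = 7 give E_7.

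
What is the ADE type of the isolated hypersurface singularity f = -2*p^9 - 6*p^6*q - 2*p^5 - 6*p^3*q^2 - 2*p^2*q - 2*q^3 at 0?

The Hessian of f at 0 has rank 0. Corank 2; j^3 = -2*q*(p^2 + q^2) splits into three distinct lines over C (the quadratic factor has nonzero discriminant), so D_4.

D_4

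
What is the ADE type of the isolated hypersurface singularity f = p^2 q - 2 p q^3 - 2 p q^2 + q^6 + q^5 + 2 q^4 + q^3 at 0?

D_{7}

The Hessian of f at 0 has rank 0. Corank 2; j^3 = q*(p - q)^2 has shape L^2 M (L != M), so D-series; mu = 7 gives D_7.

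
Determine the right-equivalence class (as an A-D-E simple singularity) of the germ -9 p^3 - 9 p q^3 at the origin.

The Hessian of f at 0 is [[0, 0], [0, 0]] with rank 0, so corank 2. A Groebner basis of the Jacobian ideal J(f) in C{p,q} is {p^3, p*q^2, 3*p^2 + q^3}; counting standard monomials gives mu = 7. Corank 2; j^3 = -9*p^3 is a perfect cube, so E-series; the 4-jet and mu = 7 give E_7.

E_{7}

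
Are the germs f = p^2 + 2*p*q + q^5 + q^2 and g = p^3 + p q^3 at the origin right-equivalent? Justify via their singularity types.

No.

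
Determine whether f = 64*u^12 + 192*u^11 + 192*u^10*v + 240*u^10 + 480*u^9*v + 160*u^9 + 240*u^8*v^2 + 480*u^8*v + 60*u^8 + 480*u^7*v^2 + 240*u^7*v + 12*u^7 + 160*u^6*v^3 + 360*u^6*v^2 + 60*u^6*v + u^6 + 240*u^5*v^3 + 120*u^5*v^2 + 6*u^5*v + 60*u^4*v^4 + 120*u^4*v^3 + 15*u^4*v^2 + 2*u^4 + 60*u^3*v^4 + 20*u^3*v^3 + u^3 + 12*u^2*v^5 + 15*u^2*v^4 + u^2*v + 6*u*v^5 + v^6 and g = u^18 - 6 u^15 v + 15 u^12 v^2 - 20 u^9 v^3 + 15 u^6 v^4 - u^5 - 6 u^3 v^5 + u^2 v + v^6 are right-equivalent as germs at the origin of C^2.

Yes.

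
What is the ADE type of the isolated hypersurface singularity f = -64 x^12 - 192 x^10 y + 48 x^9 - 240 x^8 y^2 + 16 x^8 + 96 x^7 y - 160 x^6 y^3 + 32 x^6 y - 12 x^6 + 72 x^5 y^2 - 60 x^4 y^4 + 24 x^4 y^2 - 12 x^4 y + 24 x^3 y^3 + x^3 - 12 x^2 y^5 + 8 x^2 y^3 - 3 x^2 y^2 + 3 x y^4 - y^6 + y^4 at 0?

E6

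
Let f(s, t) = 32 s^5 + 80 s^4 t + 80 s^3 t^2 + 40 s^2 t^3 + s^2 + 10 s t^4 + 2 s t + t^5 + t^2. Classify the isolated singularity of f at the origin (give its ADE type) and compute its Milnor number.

Type A_{4}, Milnor number mu = 4.

The Hessian of f at 0 has rank 1. Corank 1: A-series; mu = 4 gives A_4.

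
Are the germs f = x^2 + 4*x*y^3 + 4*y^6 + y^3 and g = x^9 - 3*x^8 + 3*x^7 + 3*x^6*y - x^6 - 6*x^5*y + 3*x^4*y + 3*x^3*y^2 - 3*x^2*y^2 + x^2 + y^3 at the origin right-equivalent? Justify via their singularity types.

Yes.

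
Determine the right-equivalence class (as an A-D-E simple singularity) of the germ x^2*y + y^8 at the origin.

D_9

The Hessian of f at 0 is [[0, 0], [0, 0]] with rank 0, so corank 2. A Groebner basis of the Jacobian ideal J(f) in C{x,y} is {x^2/8 + y^7, x^3, x*y}; counting standard monomials gives mu = 9. Corank 2; j^3 = x^2*y has shape L^2 M (L != M), so D-series; mu = 9 gives D_9.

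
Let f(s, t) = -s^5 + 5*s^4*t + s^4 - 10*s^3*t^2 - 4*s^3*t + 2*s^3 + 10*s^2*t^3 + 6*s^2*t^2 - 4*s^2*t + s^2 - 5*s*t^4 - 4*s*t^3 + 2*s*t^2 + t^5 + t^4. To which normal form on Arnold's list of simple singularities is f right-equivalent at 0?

A4

The Hessian of f at 0 is [[2, 0], [0, 0]] with rank 1, so corank 1. A Groebner basis of the Jacobian ideal J(f) in C{s,t} is {s/2 + t^3 + t^2/2, s^2, s*t - s/2 - t^2/2}; counting standard monomials gives mu = 4. Corank 1: A-series; mu = 4 gives A_4.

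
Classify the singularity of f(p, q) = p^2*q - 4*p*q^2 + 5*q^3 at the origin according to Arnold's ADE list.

D_{4}

The Hessian of f at 0 is [[0, 0], [0, 0]] with rank 0, so corank 2. A Groebner basis of the Jacobian ideal J(f) in C{p,q} is {q^3, p^2 - q^2, p*q - 2*q^2}; counting standard monomials gives mu = 4. Corank 2; j^3 = q*(p^2 - 4*p*q + 5*q^2) splits into three distinct lines over C (the quadratic factor has nonzero discriminant), so D_4.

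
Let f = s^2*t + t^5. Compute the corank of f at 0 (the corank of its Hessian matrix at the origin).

The Hessian at 0 is [[0, 0], [0, 0]] of rank 0; hence corank 2.

2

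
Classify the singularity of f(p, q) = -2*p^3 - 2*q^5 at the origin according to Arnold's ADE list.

E8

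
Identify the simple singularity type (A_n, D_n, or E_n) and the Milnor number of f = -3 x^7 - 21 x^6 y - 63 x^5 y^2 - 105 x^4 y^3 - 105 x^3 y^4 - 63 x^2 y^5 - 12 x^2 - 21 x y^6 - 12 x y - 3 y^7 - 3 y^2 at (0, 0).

Type A_6, Milnor number mu = 6.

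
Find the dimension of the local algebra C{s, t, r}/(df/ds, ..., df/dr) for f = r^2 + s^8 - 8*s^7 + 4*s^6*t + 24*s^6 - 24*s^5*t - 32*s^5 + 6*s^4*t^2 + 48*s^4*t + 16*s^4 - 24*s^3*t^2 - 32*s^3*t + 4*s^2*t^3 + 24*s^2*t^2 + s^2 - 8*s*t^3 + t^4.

3

The Hessian of f at 0 has rank 2. Corank 1: A-series; mu = 3 gives A_3.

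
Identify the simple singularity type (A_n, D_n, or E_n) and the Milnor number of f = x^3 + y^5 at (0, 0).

Type E_{8}, Milnor number mu = 8.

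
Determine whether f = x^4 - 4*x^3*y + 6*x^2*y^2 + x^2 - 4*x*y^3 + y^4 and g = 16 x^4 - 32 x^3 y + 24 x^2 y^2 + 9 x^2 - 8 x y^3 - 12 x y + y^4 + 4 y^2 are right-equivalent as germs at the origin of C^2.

Yes.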